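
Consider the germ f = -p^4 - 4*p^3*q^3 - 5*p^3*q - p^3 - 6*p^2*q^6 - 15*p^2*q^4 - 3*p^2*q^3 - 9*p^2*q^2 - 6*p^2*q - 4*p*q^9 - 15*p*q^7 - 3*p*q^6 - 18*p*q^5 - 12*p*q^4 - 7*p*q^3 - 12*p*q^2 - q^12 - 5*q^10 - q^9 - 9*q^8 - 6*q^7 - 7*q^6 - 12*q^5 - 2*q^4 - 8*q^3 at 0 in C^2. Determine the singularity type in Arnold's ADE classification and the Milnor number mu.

The Hessian of f at 0 is [[0, 0], [0, 0]] with rank 0, so corank 2. A Groebner basis of the Jacobian ideal J(f) in C{p,q} is {3*p^2 + 12*p*q + q^4 - q^3 + 12*q^2, p^3 + 18*p^2 + 72*p*q + 2*q^3 + 72*q^2, p^2*q - 7*p^2 - 28*p*q - 5*q^3/3 - 28*q^2, 2*p^2 + p*q^2 + 8*p*q + 4*q^3/3 + 8*q^2}; counting standard monomials gives mu = 7. Corank 2; j^3 = -(p + 2*q)^3 is a perfect cube, so E-series; the 4-jet and mu = 7 give E_7.

Type E_7, Milnor number mu = 7.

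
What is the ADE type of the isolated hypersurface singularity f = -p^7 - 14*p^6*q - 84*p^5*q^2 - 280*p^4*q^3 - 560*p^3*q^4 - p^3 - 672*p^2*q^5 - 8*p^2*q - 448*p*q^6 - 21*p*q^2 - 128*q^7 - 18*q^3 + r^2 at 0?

D8

The Hessian of f at 0 has rank 1. Corank 2; j^3 = -(p + 2*q)*(p + 3*q)^2 has shape L^2 M (L != M), so D-series; mu = 8 gives D_8.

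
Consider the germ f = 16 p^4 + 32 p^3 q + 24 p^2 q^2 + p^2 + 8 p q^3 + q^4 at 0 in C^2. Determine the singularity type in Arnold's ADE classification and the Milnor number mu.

The Hessian of f at 0 has rank 1. Corank 1: A-series; mu = 3 gives A_3.

Type A3, Milnor number mu = 3.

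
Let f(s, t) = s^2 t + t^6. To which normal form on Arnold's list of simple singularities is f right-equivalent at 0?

D7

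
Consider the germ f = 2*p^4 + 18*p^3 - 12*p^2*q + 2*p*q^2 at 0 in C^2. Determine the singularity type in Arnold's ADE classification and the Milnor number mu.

Type D5, Milnor number mu = 5.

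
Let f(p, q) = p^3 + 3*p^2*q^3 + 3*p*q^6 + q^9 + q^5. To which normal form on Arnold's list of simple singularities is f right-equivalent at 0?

The Hessian of f at 0 has rank 0. Corank 2; j^3 = p^3 is a perfect cube, so E-series; the 5-jet and mu = 8 give E_8.

E_8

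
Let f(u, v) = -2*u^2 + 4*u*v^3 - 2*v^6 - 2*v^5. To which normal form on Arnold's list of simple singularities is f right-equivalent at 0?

The Hessian of f at 0 is [[-4, 0], [0, 0]] with rank 1, so corank 1. A Groebner basis of the Jacobian ideal J(f) in C{u,v} is {-u + v^3, u^2, u*v}; counting standard monomials gives mu = 4. Corank 1: A-series; mu = 4 gives A_4.

A_{4}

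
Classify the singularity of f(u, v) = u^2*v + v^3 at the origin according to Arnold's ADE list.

D_{4}

The Hessian of f at 0 has rank 0. Corank 2; j^3 = v*(u^2 + v^2) splits into three distinct lines over C (the quadratic factor has nonzero discriminant), so D_4.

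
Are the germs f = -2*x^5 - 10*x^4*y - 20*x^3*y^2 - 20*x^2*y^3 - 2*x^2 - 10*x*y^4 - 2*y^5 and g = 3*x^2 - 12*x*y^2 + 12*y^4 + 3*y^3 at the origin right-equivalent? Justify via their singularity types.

No.

The Hessian of f at 0 has rank 1. Corank 1: A-series; mu = 4 gives A_4. The Hessian of g at 0 has rank 1. Corank 1: A-series; mu = 2 gives A_2. f is A_4 but g is A_2, hence not right-equivalent.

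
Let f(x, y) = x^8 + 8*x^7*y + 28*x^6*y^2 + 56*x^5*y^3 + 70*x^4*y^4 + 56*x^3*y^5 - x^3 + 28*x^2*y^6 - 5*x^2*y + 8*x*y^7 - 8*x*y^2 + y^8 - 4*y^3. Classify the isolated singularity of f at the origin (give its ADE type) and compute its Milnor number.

Type D_9, Milnor number mu = 9.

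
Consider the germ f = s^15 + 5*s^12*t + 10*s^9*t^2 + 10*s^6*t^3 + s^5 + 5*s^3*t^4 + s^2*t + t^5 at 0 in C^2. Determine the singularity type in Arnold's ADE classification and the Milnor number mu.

The Hessian of f at 0 has rank 0. Corank 2; j^3 = s^2*t has shape L^2 M (L != M), so D-series; mu = 6 gives D_6.

Type D_{6}, Milnor number mu = 6.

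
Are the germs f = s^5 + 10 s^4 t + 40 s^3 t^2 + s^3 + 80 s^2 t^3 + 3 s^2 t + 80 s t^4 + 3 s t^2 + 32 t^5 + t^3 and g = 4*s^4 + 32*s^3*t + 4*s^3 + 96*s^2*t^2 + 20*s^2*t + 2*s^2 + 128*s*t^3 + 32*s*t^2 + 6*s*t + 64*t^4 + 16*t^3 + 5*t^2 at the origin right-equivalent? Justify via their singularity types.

No.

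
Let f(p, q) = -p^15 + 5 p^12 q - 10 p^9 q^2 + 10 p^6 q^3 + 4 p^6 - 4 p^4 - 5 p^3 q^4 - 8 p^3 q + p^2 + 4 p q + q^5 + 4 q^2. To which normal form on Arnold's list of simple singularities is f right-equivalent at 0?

A_{4}

The Hessian of f at 0 is [[2, 4], [4, 8]] with rank 1, so corank 1. A Groebner basis of the Jacobian ideal J(f) in C{p,q} is {p/16 + q^3 + q/8, p^2 - 4*q^2, p*q + 2*q^2}; counting standard monomials gives mu = 4. Corank 1: A-series; mu = 4 gives A_4.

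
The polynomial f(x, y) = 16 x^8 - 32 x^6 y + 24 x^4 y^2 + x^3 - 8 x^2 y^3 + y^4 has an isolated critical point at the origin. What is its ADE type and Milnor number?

Type E6, Milnor number mu = 6.

The Hessian of f at 0 is [[0, 0], [0, 0]] with rank 0, so corank 2. A Groebner basis of the Jacobian ideal J(f) in C{x,y} is {y^3, x^2}; counting standard monomials gives mu = 6. Corank 2; j^3 = x^3 is a perfect cube, so E-series; the 4-jet and mu = 6 give E_6.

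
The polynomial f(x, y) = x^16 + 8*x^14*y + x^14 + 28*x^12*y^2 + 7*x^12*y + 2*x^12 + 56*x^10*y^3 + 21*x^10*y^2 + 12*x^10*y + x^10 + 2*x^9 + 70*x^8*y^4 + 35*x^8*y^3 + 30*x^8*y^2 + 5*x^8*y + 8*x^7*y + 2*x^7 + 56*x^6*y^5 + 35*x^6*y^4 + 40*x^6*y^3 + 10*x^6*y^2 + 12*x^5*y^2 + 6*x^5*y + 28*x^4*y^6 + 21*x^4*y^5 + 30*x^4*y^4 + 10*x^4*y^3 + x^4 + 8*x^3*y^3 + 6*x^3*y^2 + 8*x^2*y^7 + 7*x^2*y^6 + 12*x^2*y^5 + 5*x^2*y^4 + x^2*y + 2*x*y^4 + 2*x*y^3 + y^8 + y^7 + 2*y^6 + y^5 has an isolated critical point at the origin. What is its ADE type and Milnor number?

The Hessian of f at 0 is [[0, 0], [0, 0]] with rank 0, so corank 2. A Groebner basis of the Jacobian ideal J(f) in C{x,y} is {x^2*y^2 - 7*x^2*y/22 + x^2/11 - 3*x*y^2/22 + 5*x*y/22 + 5*y^3/22, 9*x^2*y/11 - x^2/11 + x*y^3 - 4*x*y^2/11 + 3*x*y/11 + 3*y^3/11, 23*x^2*y/22 - 8*x^2/11 - 9*x*y^2/22 + 15*x*y/22 + y^4 + 15*y^3/22, x^3 + 5*x^2*y/11 - 3*x^2/11 - x*y^2/11 - 2*x*y/11 - 2*y^3/11}; counting standard monomials gives mu = 9. Corank 2; j^3 = x^2*y has shape L^2 M (L != M), so D-series; mu = 9 gives D_9.

Type D_9, Milnor number mu = 9.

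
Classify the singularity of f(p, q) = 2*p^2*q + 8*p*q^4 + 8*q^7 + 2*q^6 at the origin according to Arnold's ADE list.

The Hessian of f at 0 has rank 0. Corank 2; j^3 = 2*p^2*q has shape L^2 M (L != M), so D-series; mu = 7 gives D_7.

D7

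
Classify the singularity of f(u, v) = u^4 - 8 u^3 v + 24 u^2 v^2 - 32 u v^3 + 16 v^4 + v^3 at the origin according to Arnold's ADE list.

The Hessian of f at 0 is [[0, 0], [0, 0]] with rank 0, so corank 2. A Groebner basis of the Jacobian ideal J(f) in C{u,v} is {u^3 - 6*u^2*v, v^2}; counting standard monomials gives mu = 6. Corank 2; j^3 = v^3 is a perfect cube, so E-series; the 4-jet and mu = 6 give E_6.

E6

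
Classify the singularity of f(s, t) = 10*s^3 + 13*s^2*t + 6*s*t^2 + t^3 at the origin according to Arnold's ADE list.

D_4

The Hessian of f at 0 is [[0, 0], [0, 0]] with rank 0, so corank 2. A Groebner basis of the Jacobian ideal J(f) in C{s,t} is {t^3, s^2 - 3*t^2/11, s*t + 6*t^2/11}; counting standard monomials gives mu = 4. Corank 2; j^3 = (2*s + t)*(5*s^2 + 4*s*t + t^2) splits into three distinct lines over C (the quadratic factor has nonzero discriminant), so D_4.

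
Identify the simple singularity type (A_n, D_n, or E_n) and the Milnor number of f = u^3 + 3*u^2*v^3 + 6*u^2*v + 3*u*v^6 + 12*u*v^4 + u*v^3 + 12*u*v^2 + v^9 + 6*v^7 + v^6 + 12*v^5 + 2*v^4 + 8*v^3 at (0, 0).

Type E_{7}, Milnor number mu = 7.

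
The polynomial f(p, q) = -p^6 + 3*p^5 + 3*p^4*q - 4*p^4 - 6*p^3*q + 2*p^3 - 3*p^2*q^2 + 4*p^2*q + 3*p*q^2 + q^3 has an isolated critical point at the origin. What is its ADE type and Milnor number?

The Hessian of f at 0 is [[0, 0], [0, 0]] with rank 0, so corank 2. A Groebner basis of the Jacobian ideal J(f) in C{p,q} is {q^3, p^2 - 3*q^2/2, p*q + 3*q^2/2}; counting standard monomials gives mu = 4. Corank 2; j^3 = (p + q)*(2*p^2 + 2*p*q + q^2) splits into three distinct lines over C (the quadratic factor has nonzero discriminant), so D_4.

Type D4, Milnor number mu = 4.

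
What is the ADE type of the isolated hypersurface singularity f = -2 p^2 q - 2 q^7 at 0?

The Hessian of f at 0 has rank 0. Corank 2; j^3 = -2*p^2*q has shape L^2 M (L != M), so D-series; mu = 8 gives D_8.

D_8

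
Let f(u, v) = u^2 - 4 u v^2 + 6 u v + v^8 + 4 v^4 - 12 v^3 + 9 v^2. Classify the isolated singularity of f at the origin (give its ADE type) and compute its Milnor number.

Type A7, Milnor number mu = 7.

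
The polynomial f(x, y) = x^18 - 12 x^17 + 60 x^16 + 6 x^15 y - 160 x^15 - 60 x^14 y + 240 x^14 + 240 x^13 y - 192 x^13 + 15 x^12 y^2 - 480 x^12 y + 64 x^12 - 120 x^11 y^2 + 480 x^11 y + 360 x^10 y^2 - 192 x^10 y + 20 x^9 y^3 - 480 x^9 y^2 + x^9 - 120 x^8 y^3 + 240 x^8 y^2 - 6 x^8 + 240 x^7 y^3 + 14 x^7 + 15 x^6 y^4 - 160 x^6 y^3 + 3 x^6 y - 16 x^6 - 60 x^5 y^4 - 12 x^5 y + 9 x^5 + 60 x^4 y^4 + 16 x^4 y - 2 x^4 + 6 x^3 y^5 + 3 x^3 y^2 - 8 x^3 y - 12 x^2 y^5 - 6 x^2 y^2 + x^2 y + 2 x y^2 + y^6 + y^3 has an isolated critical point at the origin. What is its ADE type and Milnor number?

The Hessian of f at 0 has rank 0. Corank 2; j^3 = y*(x + y)^2 has shape L^2 M (L != M), so D-series; mu = 7 gives D_7.

Type D7, Milnor number mu = 7.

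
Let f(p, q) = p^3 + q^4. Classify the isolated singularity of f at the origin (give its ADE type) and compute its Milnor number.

Type E6, Milnor number mu = 6.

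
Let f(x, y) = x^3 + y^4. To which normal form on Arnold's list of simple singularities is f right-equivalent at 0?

E_6

The Hessian of f at 0 has rank 0. Corank 2; j^3 = x^3 is a perfect cube, so E-series; the 4-jet and mu = 6 give E_6.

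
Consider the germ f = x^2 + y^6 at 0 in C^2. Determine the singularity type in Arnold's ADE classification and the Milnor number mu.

Type A_{5}, Milnor number mu = 5.

The Hessian of f at 0 is [[2, 0], [0, 0]] with rank 1, so corank 1. A Groebner basis of the Jacobian ideal J(f) in C{x,y} is {y^5, x}; counting standard monomials gives mu = 5. Corank 1: A-series; mu = 5 gives A_5.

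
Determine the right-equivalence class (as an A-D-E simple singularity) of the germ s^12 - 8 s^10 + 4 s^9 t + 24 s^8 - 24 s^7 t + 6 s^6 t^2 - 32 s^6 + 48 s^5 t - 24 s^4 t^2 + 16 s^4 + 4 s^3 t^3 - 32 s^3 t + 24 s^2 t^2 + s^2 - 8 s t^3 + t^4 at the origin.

A_{3}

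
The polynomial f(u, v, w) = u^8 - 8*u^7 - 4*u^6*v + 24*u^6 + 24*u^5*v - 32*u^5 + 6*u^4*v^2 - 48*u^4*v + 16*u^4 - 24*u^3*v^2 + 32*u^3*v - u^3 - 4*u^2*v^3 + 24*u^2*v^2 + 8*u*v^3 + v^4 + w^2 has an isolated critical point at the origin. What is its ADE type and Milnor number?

Type E_6, Milnor number mu = 6.

The Hessian of f at 0 has rank 1. Corank 2; j^3 = -u^3 is a perfect cube, so E-series; the 4-jet and mu = 6 give E_6.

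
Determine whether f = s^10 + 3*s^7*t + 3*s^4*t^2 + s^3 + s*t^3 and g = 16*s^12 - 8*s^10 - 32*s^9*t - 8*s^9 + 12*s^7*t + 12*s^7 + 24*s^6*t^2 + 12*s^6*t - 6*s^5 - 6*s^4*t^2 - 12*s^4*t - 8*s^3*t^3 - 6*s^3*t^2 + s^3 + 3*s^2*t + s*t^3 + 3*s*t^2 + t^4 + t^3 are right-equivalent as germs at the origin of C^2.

Yes.

The Hessian of f at 0 is [[0, 0], [0, 0]] with rank 0, so corank 2. A Groebner basis of the Jacobian ideal J(f) in C{s,t} is {s^3, s*t^2, 3*s^2 + t^3}; counting standard monomials gives mu = 7. Corank 2; j^3 = s^3 is a perfect cube, so E-series; the 4-jet and mu = 7 give E_7. The Hessian of g at 0 is [[0, 0], [0, 0]] with rank 0, so corank 2. A Groebner basis of the Jacobian ideal J(g) in C{s,t} is {s^3 + 3*s^2*t + 6*s^2 + 12*s*t + 6*t^2, -3*s^2 + s*t^2 - 6*s*t - 3*t^2, 3*s^2 + 6*s*t + t^3 + 3*t^2}; counting standard monomials gives mu = 7. Corank 2; j^3 = (s + t)^3 is a perfect cube, so E-series; the 4-jet and mu = 7 give E_7. Both have type E_7, hence right-equivalent.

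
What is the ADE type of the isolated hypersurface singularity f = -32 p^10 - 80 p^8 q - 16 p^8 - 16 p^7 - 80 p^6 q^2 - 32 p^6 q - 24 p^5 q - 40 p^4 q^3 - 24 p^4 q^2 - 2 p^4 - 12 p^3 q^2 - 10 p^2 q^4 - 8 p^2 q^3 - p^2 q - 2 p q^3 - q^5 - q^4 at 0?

D_{5}

The Hessian of f at 0 has rank 0. Corank 2; j^3 = -p^2*q has shape L^2 M (L != M), so D-series; mu = 5 gives D_5.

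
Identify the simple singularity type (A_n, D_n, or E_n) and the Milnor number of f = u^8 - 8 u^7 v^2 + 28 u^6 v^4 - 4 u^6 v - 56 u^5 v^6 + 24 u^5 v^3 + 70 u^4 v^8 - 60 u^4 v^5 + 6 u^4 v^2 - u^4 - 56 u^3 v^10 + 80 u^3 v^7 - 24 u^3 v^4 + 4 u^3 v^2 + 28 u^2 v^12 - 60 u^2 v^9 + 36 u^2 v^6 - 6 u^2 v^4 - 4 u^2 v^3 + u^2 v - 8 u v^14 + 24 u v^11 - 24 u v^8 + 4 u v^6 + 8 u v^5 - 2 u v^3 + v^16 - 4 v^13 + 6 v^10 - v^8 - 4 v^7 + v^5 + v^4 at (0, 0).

Type D_{5}, Milnor number mu = 5.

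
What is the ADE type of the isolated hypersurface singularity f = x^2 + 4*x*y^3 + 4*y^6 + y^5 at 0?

A_4

The Hessian of f at 0 has rank 1. Corank 1: A-series; mu = 4 gives A_4.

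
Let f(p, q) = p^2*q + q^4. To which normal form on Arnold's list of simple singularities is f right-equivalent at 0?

D5

The Hessian of f at 0 has rank 0. Corank 2; j^3 = p^2*q has shape L^2 M (L != M), so D-series; mu = 5 gives D_5.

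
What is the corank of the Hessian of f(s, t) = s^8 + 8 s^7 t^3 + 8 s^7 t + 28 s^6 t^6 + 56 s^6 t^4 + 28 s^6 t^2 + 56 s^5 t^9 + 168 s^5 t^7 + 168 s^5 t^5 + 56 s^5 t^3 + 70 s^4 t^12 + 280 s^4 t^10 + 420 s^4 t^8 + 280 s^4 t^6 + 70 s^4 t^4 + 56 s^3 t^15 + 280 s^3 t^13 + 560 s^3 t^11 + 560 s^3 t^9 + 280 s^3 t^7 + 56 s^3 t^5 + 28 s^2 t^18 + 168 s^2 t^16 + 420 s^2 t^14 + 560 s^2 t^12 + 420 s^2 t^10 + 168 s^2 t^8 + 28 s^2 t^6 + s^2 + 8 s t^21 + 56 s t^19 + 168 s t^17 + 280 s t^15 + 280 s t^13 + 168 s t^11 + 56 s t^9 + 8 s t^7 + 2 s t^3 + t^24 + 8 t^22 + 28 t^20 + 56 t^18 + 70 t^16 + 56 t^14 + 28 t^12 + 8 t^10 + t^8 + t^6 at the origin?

1

Hessian at 0 has rank 1.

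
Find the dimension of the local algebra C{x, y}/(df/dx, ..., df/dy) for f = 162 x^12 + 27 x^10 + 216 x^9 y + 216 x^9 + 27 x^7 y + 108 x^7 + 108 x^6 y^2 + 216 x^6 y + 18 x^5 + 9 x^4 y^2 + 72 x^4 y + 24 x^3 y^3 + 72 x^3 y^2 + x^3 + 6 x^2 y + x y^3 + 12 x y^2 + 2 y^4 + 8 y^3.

7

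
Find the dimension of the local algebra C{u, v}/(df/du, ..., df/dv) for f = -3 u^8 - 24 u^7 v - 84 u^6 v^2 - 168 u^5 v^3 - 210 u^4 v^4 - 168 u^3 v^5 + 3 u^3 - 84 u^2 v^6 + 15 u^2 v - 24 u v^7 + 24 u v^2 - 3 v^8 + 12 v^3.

9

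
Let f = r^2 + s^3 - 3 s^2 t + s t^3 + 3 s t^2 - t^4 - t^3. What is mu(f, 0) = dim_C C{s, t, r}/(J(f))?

The Hessian of f at 0 has rank 1. Corank 2; j^3 = (s - t)^3 is a perfect cube, so E-series; the 4-jet and mu = 7 give E_7.

7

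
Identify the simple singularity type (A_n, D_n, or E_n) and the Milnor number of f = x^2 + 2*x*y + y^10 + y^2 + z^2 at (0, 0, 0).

Type A_{9}, Milnor number mu = 9.

The Hessian of f at 0 has rank 2. Corank 1: A-series; mu = 9 gives A_9.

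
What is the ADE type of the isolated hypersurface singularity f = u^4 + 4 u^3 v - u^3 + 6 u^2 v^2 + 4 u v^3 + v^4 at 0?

E_{6}

The Hessian of f at 0 is [[0, 0], [0, 0]] with rank 0, so corank 2. A Groebner basis of the Jacobian ideal J(f) in C{u,v} is {v^4, u*v^2 + v^3/3, u^2}; counting standard monomials gives mu = 6. Corank 2; j^3 = -u^3 is a perfect cube, so E-series; the 4-jet and mu = 6 give E_6.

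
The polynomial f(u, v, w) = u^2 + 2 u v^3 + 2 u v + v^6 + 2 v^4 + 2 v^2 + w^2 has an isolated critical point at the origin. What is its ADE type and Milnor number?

Type A1, Milnor number mu = 1.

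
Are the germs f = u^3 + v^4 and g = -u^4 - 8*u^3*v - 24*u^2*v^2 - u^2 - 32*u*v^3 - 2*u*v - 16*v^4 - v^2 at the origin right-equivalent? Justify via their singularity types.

The Hessian of f at 0 has rank 0. Corank 2; j^3 = u^3 is a perfect cube, so E-series; the 4-jet and mu = 6 give E_6. The Hessian of g at 0 has rank 1. Corank 1: A-series; mu = 3 gives A_3. f is E_6 but g is A_3, hence not right-equivalent.

No.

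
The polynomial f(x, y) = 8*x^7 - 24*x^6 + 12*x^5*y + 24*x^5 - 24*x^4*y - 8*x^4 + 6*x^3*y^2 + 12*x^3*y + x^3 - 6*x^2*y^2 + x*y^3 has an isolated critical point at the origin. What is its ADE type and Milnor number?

Type E7, Milnor number mu = 7.

The Hessian of f at 0 has rank 0. Corank 2; j^3 = x^3 is a perfect cube, so E-series; the 4-jet and mu = 7 give E_7.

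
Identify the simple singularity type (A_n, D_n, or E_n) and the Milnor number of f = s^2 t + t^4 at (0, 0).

Type D_{5}, Milnor number mu = 5.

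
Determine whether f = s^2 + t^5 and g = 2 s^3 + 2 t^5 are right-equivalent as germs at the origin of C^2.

No.

The Hessian of f at 0 is [[2, 0], [0, 0]] with rank 1, so corank 1. A Groebner basis of the Jacobian ideal J(f) in C{s,t} is {t^4, s}; counting standard monomials gives mu = 4. Corank 1: A-series; mu = 4 gives A_4. The Hessian of g at 0 is [[0, 0], [0, 0]] with rank 0, so corank 2. A Groebner basis of the Jacobian ideal J(g) in C{s,t} is {t^4, s^2}; counting standard monomials gives mu = 8. Corank 2; j^3 = 2*s^3 is a perfect cube, so E-series; the 5-jet and mu = 8 give E_8. f is A_4 but g is E_8, hence not right-equivalent.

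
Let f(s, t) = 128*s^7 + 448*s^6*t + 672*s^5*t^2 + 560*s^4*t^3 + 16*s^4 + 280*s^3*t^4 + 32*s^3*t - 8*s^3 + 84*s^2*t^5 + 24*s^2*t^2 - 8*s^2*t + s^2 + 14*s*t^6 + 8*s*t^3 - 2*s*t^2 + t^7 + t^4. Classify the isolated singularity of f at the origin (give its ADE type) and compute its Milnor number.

Type A_6, Milnor number mu = 6.

The Hessian of f at 0 has rank 1. Corank 1: A-series; mu = 6 gives A_6.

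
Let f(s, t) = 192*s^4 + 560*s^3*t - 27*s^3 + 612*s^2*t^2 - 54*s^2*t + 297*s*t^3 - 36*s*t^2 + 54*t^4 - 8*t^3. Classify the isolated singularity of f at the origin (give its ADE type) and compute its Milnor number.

Type E_{7}, Milnor number mu = 7.

The Hessian of f at 0 is [[0, 0], [0, 0]] with rank 0, so corank 2. A Groebner basis of the Jacobian ideal J(f) in C{s,t} is {19683*s^2/16 + 6561*s*t/4 + t^4 - 27*t^3/16 + 2187*t^2/4, s^3 - 459*s^2/8 - 153*s*t/2 + 3*t^3/8 - 51*t^2/2, s^2*t + 891*s^2/16 + 297*s*t/4 - 25*t^3/48 + 99*t^2/4, -81*s^2/2 + s*t^2 - 54*s*t + 13*t^3/18 - 18*t^2}; counting standard monomials gives mu = 7. Corank 2; j^3 = -(3*s + 2*t)^3 is a perfect cube, so E-series; the 4-jet and mu = 7 give E_7.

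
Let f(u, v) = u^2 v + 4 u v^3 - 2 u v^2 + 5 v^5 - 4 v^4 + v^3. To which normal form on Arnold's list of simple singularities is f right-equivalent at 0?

D6

The Hessian of f at 0 is [[0, 0], [0, 0]] with rank 0, so corank 2. A Groebner basis of the Jacobian ideal J(f) in C{u,v} is {u^3 - 6*u^2 + 25*u*v/2 - 13*v^2/2, u^2*v - 4*u^2 + 17*u*v/2 - 9*v^2/2, -2*u^2 + u*v^2 + 9*u*v/2 - 5*v^2/2, u*v/2 + v^3 - v^2/2}; counting standard monomials gives mu = 6. Corank 2; j^3 = v*(u - v)^2 has shape L^2 M (L != M), so D-series; mu = 6 gives D_6.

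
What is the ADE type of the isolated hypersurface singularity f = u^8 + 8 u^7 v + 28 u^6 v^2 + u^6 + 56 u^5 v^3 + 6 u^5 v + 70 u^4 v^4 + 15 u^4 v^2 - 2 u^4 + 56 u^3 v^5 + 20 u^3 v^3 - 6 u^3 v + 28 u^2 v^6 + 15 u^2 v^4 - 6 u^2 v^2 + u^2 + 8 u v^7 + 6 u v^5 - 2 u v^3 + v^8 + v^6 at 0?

A_7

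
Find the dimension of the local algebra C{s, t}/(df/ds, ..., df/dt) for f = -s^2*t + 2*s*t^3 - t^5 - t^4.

The Hessian of f at 0 has rank 0. Corank 2; j^3 = -s^2*t has shape L^2 M (L != M), so D-series; mu = 5 gives D_5.

5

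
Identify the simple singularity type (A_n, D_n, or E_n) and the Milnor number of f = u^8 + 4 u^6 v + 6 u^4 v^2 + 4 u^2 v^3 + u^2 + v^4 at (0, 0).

The Hessian of f at 0 is [[2, 0], [0, 0]] with rank 1, so corank 1. A Groebner basis of the Jacobian ideal J(f) in C{u,v} is {v^3, u}; counting standard monomials gives mu = 3. Corank 1: A-series; mu = 3 gives A_3.

Type A_3, Milnor number mu = 3.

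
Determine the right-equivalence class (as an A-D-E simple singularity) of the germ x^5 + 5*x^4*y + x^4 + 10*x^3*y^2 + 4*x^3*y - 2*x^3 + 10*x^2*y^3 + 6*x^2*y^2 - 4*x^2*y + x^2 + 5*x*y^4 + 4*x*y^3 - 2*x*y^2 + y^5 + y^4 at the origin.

The Hessian of f at 0 has rank 1. Corank 1: A-series; mu = 4 gives A_4.

A_4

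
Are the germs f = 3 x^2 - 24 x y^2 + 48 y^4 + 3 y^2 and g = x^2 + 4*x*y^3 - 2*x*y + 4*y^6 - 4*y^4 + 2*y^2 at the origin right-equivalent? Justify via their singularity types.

The Hessian of f at 0 is [[6, 0], [0, 6]] with rank 2, so corank 0. A Groebner basis of the Jacobian ideal J(f) in C{x,y} is {x, y}; counting standard monomials gives mu = 1. Corank 0: nondegenerate Morse point, so A_1. The Hessian of g at 0 is [[2, -2], [-2, 4]] with rank 2, so corank 0. A Groebner basis of the Jacobian ideal J(g) in C{x,y} is {x, y}; counting standard monomials gives mu = 1. Corank 0: nondegenerate Morse point, so A_1. Both have type A_1, hence right-equivalent.

Yes.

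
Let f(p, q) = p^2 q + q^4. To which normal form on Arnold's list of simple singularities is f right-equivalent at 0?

The Hessian of f at 0 has rank 0. Corank 2; j^3 = p^2*q has shape L^2 M (L != M), so D-series; mu = 5 gives D_5.

D5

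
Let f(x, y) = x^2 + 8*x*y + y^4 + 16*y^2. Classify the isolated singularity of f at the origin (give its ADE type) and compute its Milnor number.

The Hessian of f at 0 has rank 1. Corank 1: A-series; mu = 3 gives A_3.

Type A_3, Milnor number mu = 3.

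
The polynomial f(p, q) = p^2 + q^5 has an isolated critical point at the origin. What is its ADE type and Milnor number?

Type A_4, Milnor number mu = 4.

The Hessian of f at 0 is [[2, 0], [0, 0]] with rank 1, so corank 1. A Groebner basis of the Jacobian ideal J(f) in C{p,q} is {q^4, p}; counting standard monomials gives mu = 4. Corank 1: A-series; mu = 4 gives A_4.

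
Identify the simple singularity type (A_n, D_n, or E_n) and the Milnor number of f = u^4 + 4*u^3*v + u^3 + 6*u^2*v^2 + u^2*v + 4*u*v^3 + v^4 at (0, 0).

Type D_5, Milnor number mu = 5.

The Hessian of f at 0 has rank 0. Corank 2; j^3 = u^2*(u + v) has shape L^2 M (L != M), so D-series; mu = 5 gives D_5.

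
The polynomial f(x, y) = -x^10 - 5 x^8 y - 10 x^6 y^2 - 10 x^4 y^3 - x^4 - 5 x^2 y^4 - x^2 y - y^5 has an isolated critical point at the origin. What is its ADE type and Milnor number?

The Hessian of f at 0 has rank 0. Corank 2; j^3 = -x^2*y has shape L^2 M (L != M), so D-series; mu = 6 gives D_6.

Type D6, Milnor number mu = 6.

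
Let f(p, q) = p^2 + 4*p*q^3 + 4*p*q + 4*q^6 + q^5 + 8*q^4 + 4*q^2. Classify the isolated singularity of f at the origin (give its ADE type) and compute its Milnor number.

The Hessian of f at 0 has rank 1. Corank 1: A-series; mu = 4 gives A_4.

Type A_{4}, Milnor number mu = 4.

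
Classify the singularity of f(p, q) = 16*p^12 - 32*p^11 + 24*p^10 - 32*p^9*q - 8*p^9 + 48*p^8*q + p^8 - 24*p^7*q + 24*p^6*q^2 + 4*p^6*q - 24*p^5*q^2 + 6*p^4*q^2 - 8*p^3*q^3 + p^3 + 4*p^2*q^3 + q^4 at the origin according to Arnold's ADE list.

E_6

The Hessian of f at 0 is [[0, 0], [0, 0]] with rank 0, so corank 2. A Groebner basis of the Jacobian ideal J(f) in C{p,q} is {q^3, p^2}; counting standard monomials gives mu = 6. Corank 2; j^3 = p^3 is a perfect cube, so E-series; the 4-jet and mu = 6 give E_6.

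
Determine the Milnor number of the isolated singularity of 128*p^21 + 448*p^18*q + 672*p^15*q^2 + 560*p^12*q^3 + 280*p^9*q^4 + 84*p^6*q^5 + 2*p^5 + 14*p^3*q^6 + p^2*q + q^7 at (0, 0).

The Hessian of f at 0 is [[0, 0], [0, 0]] with rank 0, so corank 2. A Groebner basis of the Jacobian ideal J(f) in C{p,q} is {p^2/7 + q^6, p^3, p*q}; counting standard monomials gives mu = 8. Corank 2; j^3 = p^2*q has shape L^2 M (L != M), so D-series; mu = 8 gives D_8.

8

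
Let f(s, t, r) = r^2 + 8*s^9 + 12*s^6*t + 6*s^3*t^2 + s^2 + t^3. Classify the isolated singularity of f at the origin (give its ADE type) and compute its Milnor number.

The Hessian of f at 0 has rank 2. Corank 1: A-series; mu = 2 gives A_2.

Type A2, Milnor number mu = 2.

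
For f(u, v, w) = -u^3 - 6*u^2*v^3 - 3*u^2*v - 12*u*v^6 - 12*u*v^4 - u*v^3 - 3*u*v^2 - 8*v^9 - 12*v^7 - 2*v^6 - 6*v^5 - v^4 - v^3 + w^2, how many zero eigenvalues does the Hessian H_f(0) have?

2

The Hessian at 0 is [[0, 0, 0], [0, 0, 0], [0, 0, 2]] of rank 1; hence corank 2.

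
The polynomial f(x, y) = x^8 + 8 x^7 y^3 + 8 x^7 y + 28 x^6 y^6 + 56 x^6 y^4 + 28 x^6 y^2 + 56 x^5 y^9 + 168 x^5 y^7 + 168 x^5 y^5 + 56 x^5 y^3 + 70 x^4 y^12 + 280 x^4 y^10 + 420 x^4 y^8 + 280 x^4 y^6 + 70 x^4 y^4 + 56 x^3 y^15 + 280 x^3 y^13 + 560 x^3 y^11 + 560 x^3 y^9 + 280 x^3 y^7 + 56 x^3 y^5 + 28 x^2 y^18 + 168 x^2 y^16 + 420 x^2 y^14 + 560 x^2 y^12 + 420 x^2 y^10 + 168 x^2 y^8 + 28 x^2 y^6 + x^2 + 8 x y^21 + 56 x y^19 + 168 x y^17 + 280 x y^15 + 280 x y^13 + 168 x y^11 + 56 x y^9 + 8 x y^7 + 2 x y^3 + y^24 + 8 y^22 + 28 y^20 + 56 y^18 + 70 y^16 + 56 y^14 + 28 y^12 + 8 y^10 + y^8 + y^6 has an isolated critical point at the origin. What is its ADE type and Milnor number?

The Hessian of f at 0 is [[2, 0], [0, 0]] with rank 1, so corank 1. A Groebner basis of the Jacobian ideal J(f) in C{x,y} is {x^3, x^2*y, x + y^3}; counting standard monomials gives mu = 7. Corank 1: A-series; mu = 7 gives A_7.

Type A_{7}, Milnor number mu = 7.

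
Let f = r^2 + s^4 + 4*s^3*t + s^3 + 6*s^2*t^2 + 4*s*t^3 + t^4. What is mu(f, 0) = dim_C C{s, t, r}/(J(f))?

The Hessian of f at 0 is [[0, 0, 0], [0, 0, 0], [0, 0, 2]] with rank 1, so corank 2. A Groebner basis of the Jacobian ideal J(f) in C{s,t,r} is {t^4, s*t^2 + t^3/3, s^2, r}; counting standard monomials gives mu = 6. Corank 2; j^3 = s^3 is a perfect cube, so E-series; the 4-jet and mu = 6 give E_6.

6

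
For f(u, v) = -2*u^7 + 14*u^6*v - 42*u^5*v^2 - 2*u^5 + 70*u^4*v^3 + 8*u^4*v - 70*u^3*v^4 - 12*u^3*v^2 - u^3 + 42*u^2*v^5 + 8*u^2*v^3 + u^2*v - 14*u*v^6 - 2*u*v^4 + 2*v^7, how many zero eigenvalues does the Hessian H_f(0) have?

2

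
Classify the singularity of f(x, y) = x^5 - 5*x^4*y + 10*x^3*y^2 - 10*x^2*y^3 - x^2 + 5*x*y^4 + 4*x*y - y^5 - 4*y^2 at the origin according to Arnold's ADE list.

The Hessian of f at 0 has rank 1. Corank 1: A-series; mu = 4 gives A_4.

A_{4}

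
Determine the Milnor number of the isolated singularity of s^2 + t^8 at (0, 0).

The Hessian of f at 0 is [[2, 0], [0, 0]] with rank 1, so corank 1. A Groebner basis of the Jacobian ideal J(f) in C{s,t} is {t^7, s}; counting standard monomials gives mu = 7. Corank 1: A-series; mu = 7 gives A_7.

7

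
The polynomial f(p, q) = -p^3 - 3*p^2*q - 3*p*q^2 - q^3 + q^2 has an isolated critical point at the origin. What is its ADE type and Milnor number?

The Hessian of f at 0 is [[0, 0], [0, 2]] with rank 1, so corank 1. A Groebner basis of the Jacobian ideal J(f) in C{p,q} is {p^2, q}; counting standard monomials gives mu = 2. Corank 1: A-series; mu = 2 gives A_2.

Type A_{2}, Milnor number mu = 2.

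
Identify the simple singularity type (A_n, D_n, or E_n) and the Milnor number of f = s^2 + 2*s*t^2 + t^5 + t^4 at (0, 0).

Type A_4, Milnor number mu = 4.

The Hessian of f at 0 is [[2, 0], [0, 0]] with rank 1, so corank 1. A Groebner basis of the Jacobian ideal J(f) in C{s,t} is {s^2, s + t^2}; counting standard monomials gives mu = 4. Corank 1: A-series; mu = 4 gives A_4.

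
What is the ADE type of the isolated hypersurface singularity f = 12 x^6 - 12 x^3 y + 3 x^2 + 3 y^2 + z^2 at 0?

A1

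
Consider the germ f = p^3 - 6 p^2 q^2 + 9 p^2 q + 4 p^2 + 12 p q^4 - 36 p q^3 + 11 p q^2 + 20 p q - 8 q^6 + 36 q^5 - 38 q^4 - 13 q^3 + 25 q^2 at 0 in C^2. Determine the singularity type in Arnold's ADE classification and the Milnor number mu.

Type A_2, Milnor number mu = 2.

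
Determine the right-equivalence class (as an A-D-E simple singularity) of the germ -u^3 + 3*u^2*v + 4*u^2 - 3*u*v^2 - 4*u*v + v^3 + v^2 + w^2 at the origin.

A_2

The Hessian of f at 0 is [[8, -4, 0], [-4, 2, 0], [0, 0, 2]] with rank 2, so corank 1. A Groebner basis of the Jacobian ideal J(f) in C{u,v,w} is {v^2, u - v/2, w}; counting standard monomials gives mu = 2. Corank 1: A-series; mu = 2 gives A_2.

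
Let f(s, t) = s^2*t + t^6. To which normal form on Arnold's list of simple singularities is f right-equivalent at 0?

D_{7}

The Hessian of f at 0 is [[0, 0], [0, 0]] with rank 0, so corank 2. A Groebner basis of the Jacobian ideal J(f) in C{s,t} is {s^2/6 + t^5, s^3, s*t}; counting standard monomials gives mu = 7. Corank 2; j^3 = s^2*t has shape L^2 M (L != M), so D-series; mu = 7 gives D_7.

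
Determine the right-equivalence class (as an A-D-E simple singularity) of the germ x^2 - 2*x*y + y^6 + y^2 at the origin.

The Hessian of f at 0 has rank 1. Corank 1: A-series; mu = 5 gives A_5.

A_{5}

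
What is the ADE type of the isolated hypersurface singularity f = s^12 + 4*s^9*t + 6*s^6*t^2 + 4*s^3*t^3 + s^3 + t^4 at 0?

E_{6}

The Hessian of f at 0 has rank 0. Corank 2; j^3 = s^3 is a perfect cube, so E-series; the 4-jet and mu = 6 give E_6.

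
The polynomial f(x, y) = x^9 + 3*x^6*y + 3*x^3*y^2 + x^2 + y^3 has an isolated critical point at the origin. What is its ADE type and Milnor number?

Type A_2, Milnor number mu = 2.

The Hessian of f at 0 is [[2, 0], [0, 0]] with rank 1, so corank 1. A Groebner basis of the Jacobian ideal J(f) in C{x,y} is {y^2, x}; counting standard monomials gives mu = 2. Corank 1: A-series; mu = 2 gives A_2.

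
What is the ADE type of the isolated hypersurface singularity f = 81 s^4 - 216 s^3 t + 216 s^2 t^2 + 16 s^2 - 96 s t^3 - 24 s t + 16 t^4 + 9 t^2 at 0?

A_{3}

The Hessian of f at 0 is [[32, -24], [-24, 18]] with rank 1, so corank 1. A Groebner basis of the Jacobian ideal J(f) in C{s,t} is {t^3, s - 3*t/4}; counting standard monomials gives mu = 3. Corank 1: A-series; mu = 3 gives A_3.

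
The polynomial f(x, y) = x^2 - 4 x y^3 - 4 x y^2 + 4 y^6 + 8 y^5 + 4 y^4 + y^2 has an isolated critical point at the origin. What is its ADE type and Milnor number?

The Hessian of f at 0 is [[2, 0], [0, 2]] with rank 2, so corank 0. A Groebner basis of the Jacobian ideal J(f) in C{x,y} is {x, y}; counting standard monomials gives mu = 1. Corank 0: nondegenerate Morse point, so A_1.

Type A_1, Milnor number mu = 1.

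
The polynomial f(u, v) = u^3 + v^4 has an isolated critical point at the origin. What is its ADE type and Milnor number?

Type E_{6}, Milnor number mu = 6.

The Hessian of f at 0 is [[0, 0], [0, 0]] with rank 0, so corank 2. A Groebner basis of the Jacobian ideal J(f) in C{u,v} is {v^3, u^2}; counting standard monomials gives mu = 6. Corank 2; j^3 = u^3 is a perfect cube, so E-series; the 4-jet and mu = 6 give E_6.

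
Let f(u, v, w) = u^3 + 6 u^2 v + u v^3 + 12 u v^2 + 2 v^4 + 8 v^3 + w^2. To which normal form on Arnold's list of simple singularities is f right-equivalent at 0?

E7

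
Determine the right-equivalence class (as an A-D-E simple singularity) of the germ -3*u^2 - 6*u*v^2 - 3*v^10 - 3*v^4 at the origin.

A9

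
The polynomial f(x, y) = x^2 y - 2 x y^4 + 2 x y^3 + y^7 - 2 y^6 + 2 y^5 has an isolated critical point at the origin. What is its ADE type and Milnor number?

The Hessian of f at 0 has rank 0. Corank 2; j^3 = x^2*y has shape L^2 M (L != M), so D-series; mu = 6 gives D_6.

Type D_6, Milnor number mu = 6.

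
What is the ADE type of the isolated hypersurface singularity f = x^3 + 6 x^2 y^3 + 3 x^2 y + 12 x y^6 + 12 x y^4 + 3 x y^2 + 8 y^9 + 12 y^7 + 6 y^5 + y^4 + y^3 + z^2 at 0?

E6

The Hessian of f at 0 has rank 1. Corank 2; j^3 = (x + y)^3 is a perfect cube, so E-series; the 4-jet and mu = 6 give E_6.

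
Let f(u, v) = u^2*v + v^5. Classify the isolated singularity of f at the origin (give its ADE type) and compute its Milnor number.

Type D_6, Milnor number mu = 6.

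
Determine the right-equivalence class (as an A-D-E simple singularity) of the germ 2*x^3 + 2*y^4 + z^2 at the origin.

E_{6}

The Hessian of f at 0 has rank 1. Corank 2; j^3 = 2*x^3 is a perfect cube, so E-series; the 4-jet and mu = 6 give E_6.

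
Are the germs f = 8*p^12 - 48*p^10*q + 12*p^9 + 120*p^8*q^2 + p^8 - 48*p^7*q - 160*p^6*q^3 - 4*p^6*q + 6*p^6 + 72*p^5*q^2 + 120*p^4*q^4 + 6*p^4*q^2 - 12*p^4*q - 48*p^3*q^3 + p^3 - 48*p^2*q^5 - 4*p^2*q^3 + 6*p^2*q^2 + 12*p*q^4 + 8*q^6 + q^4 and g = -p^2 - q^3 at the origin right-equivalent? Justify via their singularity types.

No.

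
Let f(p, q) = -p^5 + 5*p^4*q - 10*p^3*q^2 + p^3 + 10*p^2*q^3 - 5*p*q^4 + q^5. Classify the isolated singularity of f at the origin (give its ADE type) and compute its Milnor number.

Type E_8, Milnor number mu = 8.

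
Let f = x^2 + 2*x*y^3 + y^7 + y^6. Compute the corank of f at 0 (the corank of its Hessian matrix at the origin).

1

The Hessian at 0 is [[2, 0], [0, 0]] of rank 1; hence corank 1.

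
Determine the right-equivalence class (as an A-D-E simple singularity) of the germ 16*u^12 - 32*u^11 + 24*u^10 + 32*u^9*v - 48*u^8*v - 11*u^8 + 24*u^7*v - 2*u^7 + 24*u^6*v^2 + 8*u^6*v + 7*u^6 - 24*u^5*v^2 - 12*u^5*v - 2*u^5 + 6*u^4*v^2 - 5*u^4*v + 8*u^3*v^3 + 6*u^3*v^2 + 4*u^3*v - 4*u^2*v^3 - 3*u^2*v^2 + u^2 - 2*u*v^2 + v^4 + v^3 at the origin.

A_{2}

The Hessian of f at 0 is [[2, 0], [0, 0]] with rank 1, so corank 1. A Groebner basis of the Jacobian ideal J(f) in C{u,v} is {v^2, u}; counting standard monomials gives mu = 2. Corank 1: A-series; mu = 2 gives A_2.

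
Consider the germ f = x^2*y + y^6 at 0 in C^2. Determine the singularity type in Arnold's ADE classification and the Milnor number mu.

Type D7, Milnor number mu = 7.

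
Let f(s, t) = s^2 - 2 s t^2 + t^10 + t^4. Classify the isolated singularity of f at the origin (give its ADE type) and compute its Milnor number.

The Hessian of f at 0 has rank 1. Corank 1: A-series; mu = 9 gives A_9.

Type A_9, Milnor number mu = 9.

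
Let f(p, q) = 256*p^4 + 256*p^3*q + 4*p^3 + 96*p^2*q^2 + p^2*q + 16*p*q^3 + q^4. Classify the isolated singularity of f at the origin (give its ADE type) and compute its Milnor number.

The Hessian of f at 0 has rank 0. Corank 2; j^3 = p^2*(4*p + q) has shape L^2 M (L != M), so D-series; mu = 5 gives D_5.

Type D_{5}, Milnor number mu = 5.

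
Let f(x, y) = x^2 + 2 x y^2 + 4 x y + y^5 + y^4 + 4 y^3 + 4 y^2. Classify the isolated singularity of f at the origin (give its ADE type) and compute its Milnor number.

Type A_4, Milnor number mu = 4.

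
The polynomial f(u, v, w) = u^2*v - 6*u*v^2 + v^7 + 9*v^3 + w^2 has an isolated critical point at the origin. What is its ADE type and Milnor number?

The Hessian of f at 0 has rank 1. Corank 2; j^3 = v*(u - 3*v)^2 has shape L^2 M (L != M), so D-series; mu = 8 gives D_8.

Type D8, Milnor number mu = 8.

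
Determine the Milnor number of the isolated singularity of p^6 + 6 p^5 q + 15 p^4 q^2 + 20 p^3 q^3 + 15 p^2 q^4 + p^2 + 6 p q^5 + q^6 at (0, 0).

The Hessian of f at 0 has rank 1. Corank 1: A-series; mu = 5 gives A_5.

5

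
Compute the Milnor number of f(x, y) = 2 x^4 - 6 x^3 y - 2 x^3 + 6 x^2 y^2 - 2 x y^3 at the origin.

The Hessian of f at 0 has rank 0. Corank 2; j^3 = -2*x^3 is a perfect cube, so E-series; the 4-jet and mu = 7 give E_7.

7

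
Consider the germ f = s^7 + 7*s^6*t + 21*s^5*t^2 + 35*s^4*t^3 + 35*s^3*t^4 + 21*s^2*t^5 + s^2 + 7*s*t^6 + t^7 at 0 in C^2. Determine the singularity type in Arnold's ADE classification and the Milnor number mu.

Type A_6, Milnor number mu = 6.

The Hessian of f at 0 has rank 1. Corank 1: A-series; mu = 6 gives A_6.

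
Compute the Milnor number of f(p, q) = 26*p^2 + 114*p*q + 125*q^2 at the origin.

The Hessian of f at 0 has rank 2. Corank 0: nondegenerate Morse point, so A_1.

1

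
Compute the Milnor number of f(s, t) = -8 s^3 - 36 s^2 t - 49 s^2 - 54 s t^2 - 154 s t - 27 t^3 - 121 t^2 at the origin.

2

The Hessian of f at 0 has rank 1. Corank 1: A-series; mu = 2 gives A_2.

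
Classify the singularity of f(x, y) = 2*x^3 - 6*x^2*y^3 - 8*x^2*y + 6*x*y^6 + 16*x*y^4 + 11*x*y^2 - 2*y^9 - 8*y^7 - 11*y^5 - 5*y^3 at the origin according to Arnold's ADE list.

The Hessian of f at 0 has rank 0. Corank 2; j^3 = (x - y)*(2*x^2 - 6*x*y + 5*y^2) splits into three distinct lines over C (the quadratic factor has nonzero discriminant), so D_4.

D_4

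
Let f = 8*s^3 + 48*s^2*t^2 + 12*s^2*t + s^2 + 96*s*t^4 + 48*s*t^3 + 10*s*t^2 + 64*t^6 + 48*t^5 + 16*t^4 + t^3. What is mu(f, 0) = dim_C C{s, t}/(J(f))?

2

The Hessian of f at 0 has rank 1. Corank 1: A-series; mu = 2 gives A_2.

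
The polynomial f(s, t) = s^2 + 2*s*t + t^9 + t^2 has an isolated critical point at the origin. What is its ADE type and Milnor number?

The Hessian of f at 0 has rank 1. Corank 1: A-series; mu = 8 gives A_8.

Type A_{8}, Milnor number mu = 8.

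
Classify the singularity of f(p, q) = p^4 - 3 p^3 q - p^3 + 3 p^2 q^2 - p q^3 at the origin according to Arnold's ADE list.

E_{7}

The Hessian of f at 0 has rank 0. Corank 2; j^3 = -p^3 is a perfect cube, so E-series; the 4-jet and mu = 7 give E_7.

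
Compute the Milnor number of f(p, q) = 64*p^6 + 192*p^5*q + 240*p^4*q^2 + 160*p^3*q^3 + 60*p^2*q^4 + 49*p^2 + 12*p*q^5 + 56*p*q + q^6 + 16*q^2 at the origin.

The Hessian of f at 0 has rank 1. Corank 1: A-series; mu = 5 gives A_5.

5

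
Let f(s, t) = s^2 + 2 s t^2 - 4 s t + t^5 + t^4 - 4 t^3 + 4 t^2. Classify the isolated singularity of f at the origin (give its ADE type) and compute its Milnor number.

Type A_4, Milnor number mu = 4.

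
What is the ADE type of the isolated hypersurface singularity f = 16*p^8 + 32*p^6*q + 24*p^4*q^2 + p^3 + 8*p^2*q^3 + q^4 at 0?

E_6

The Hessian of f at 0 has rank 0. Corank 2; j^3 = p^3 is a perfect cube, so E-series; the 4-jet and mu = 6 give E_6.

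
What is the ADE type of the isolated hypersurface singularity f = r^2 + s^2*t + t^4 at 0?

The Hessian of f at 0 is [[0, 0, 0], [0, 0, 0], [0, 0, 2]] with rank 1, so corank 2. A Groebner basis of the Jacobian ideal J(f) in C{s,t,r} is {s^3, s^2/4 + t^3, s*t, r}; counting standard monomials gives mu = 5. Corank 2; j^3 = s^2*t has shape L^2 M (L != M), so D-series; mu = 5 gives D_5.

D_{5}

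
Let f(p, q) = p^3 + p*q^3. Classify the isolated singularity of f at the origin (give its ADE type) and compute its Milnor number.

Type E_7, Milnor number mu = 7.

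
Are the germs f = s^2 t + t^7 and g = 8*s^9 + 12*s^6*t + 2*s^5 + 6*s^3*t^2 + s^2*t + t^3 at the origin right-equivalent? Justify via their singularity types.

No.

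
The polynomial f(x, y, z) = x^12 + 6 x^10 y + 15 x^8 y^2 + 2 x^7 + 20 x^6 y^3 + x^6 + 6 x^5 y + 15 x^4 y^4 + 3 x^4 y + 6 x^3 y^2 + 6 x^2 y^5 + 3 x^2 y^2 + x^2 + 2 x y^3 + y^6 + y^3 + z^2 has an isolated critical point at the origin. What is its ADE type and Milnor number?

Type A2, Milnor number mu = 2.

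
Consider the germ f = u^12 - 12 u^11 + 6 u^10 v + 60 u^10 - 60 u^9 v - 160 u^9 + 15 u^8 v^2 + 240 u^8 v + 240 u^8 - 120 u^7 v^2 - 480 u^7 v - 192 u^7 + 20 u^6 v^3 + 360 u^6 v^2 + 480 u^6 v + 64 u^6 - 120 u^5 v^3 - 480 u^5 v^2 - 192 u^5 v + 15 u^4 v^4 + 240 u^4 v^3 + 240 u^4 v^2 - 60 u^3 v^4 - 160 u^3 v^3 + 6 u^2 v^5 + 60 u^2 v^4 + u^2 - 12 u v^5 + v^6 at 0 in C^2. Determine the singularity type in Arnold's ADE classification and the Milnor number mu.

The Hessian of f at 0 has rank 1. Corank 1: A-series; mu = 5 gives A_5.

Type A_{5}, Milnor number mu = 5.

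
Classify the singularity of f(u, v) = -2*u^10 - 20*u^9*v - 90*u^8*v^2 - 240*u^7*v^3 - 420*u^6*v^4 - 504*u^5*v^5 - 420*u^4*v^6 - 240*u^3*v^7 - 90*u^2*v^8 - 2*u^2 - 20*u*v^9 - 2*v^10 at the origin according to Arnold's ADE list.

A_9

The Hessian of f at 0 has rank 1. Corank 1: A-series; mu = 9 gives A_9.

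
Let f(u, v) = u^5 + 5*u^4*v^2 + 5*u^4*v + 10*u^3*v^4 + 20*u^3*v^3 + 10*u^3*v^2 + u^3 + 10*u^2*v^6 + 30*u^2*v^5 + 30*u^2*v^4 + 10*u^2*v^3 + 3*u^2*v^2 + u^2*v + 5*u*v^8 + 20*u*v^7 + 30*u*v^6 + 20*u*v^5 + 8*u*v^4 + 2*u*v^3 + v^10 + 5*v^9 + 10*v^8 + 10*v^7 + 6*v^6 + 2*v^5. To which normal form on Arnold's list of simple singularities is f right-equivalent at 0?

The Hessian of f at 0 has rank 0. Corank 2; j^3 = u^2*(u + v) has shape L^2 M (L != M), so D-series; mu = 6 gives D_6.

D_6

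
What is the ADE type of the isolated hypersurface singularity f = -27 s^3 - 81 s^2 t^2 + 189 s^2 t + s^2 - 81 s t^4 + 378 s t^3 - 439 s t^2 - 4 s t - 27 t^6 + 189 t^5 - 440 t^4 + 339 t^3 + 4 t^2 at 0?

A2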